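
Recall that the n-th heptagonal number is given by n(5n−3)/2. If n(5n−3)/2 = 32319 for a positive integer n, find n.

114

Set n(5n−3)/2 = 32319, giving 5n² − 3n − 64638 = 0.
The discriminant is 9 + 40·32319 = 1292769, and √1292769 = 1137.
So n = (3 + 1137) / 10 = 1140/10 = 114.
Check: 114·(5·114 − 3)/2 = 32319. ✓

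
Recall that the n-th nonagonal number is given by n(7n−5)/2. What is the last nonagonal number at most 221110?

219876

Solve n(7n−5)/2 ≤ 221110 for integer n.
n = 251 gives 219876 ≤ 221110, while n = 252 gives 221634 > 221110; so the answer is 219876.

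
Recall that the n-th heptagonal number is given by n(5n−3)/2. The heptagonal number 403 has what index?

Set n(5n−3)/2 = 403, giving 5n² − 3n − 806 = 0.
So n = (3 + 127) / 10 = 130/10 = 13.
Check: 13·(5·13 − 3)/2 = 403. ✓

13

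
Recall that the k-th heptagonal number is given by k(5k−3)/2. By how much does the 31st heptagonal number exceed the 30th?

151

Consecutive heptagonal numbers differ by 5n − 4: here 5·31 − 4 = 151.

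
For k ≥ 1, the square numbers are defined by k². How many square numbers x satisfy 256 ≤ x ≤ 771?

12

The n-th square number is n².
Smallest index with value ≥ 256: n = 16 (giving 256).
Largest index with value ≤ 771: n = 27 (giving 729).
Indices 16 through 27: 12 terms.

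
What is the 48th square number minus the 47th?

n² − (n−1)² = 2n − 1, so 48² − 47² = 2·48 − 1 = 95.

95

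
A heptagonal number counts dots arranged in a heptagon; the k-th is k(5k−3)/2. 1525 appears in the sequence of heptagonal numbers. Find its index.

25

Set n(5n−3)/2 = 1525, giving 5n² − 3n − 3050 = 0.
So n = (3 + 247) / 10 = 250/10 = 25.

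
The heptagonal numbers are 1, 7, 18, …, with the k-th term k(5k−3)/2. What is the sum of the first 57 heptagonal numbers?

Σ i(5i−3)/2 = (5Σi² − 3Σi) / 2 over i = 1..57.
Σi = 1653 and Σi² = 63365.
(5·63365 − 3·1653) / 2 = 311866/2 = 155933.

155933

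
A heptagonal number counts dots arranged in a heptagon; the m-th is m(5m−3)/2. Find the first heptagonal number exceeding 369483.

Solve n(5n−3)/2 > 369483 for integer n.
The largest n with value ≤ 369483 is 384 (since 368064 ≤ 369483 < 369985), so the first above is n = 385, value 369985.

369985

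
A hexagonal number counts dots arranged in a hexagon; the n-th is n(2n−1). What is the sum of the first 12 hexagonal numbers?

Σ i(2i−1) = 2Σi² − Σi over i = 1..12.
Σi = 78 and Σi² = 650.
2·650 − 1·78 = 1222.

1222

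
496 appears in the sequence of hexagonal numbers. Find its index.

16

Set n(2n−1) = 496, giving 2n² − n − 496 = 0.
So n = (1 + 63) / 4 = 64/4 = 16.
Check: 16·(2·16 − 1) = 496. ✓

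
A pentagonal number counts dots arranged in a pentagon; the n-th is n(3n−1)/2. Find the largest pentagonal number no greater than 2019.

1926

Solve n(3n−1)/2 ≤ 2019 for integer n.
n = 36 gives 1926 ≤ 2019, while n = 37 gives 2035 > 2019; so the answer is 1926.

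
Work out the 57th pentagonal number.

The 57th pentagonal number is n(3n−1)/2 with n = 57.
57·(3·57 − 1)/2 = 57·170/2 = 57·85 = 4845.

4845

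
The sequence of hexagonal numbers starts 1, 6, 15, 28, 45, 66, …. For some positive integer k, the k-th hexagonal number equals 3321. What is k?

Set n(2n−1) = 3321, giving 2n² − n − 3321 = 0.
The discriminant is 1 + 8·3321 = 26569, and √26569 = 163.
So n = (1 + 163) / 4 = 164/4 = 41.
Check: 41·(2·41 − 1) = 3321. ✓

41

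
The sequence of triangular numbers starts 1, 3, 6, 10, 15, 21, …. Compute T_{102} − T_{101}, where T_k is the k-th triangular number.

102

Consecutive triangular numbers differ by n: T_{102} − T_{101} = 102.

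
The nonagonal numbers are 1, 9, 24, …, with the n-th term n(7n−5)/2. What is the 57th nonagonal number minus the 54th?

1158

57·(7·57 − 5)/2 = 11229 and 54·(7·54 − 5)/2 = 10071.
Difference: 11229 − 10071 = 1158.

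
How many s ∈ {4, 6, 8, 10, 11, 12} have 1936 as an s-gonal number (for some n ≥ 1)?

1

s = 4: P(4, 44) = 1936. ✓
s = 6: P(6, 31) = 1891 and P(6, 32) = 2016; 1936 is not s-gonal.
s = 8: P(8, 25) = 1825 and P(8, 26) = 1976; 1936 is not s-gonal.
s = 10: P(10, 22) = 1870 and P(10, 23) = 2047; 1936 is not s-gonal.
s = 11: P(11, 21) = 1911 and P(11, 22) = 2101; 1936 is not s-gonal.
s = 12: P(12, 20) = 1920 and P(12, 21) = 2121; 1936 is not s-gonal.
Hits: s ∈ {4} → 1.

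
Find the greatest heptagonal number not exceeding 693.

616

Solve n(5n−3)/2 ≤ 693 for integer n.
n = 16 gives 616 ≤ 693, while n = 17 gives 697 > 693; so the answer is 616.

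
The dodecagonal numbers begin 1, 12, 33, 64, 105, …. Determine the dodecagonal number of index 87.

37497

The 87th dodecagonal number is n(5n−4) with n = 87.
87·(5·87 − 4) = 87·431 = 37497.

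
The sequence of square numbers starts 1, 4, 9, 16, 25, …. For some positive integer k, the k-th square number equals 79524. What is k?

282

We need n² = 79524, so n = √79524 = 282.
Check: 282² = 79524. ✓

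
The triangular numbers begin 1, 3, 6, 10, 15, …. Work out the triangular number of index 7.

28

The 7th triangular number is n(n+1)/2 with n = 7.
7·8/2 = 56/2 = 28.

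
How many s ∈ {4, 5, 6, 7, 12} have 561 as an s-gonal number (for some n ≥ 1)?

2

s = 4: P(4, 23) = 529 and P(4, 24) = 576; 561 is not s-gonal.
s = 5: P(5, 19) = 532 and P(5, 20) = 590; 561 is not s-gonal.
s = 6: P(6, 17) = 561. ✓
s = 7: P(7, 15) = 540 and P(7, 16) = 616; 561 is not s-gonal.
s = 12: P(12, 11) = 561. ✓
Hits: s ∈ {6, 12} → 2.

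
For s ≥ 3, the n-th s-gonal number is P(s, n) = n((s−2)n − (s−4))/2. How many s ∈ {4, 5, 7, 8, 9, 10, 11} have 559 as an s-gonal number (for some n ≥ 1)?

1

s = 4: P(4, 23) = 529 and P(4, 24) = 576; 559 is not s-gonal.
s = 5: P(5, 19) = 532 and P(5, 20) = 590; 559 is not s-gonal.
s = 7: P(7, 15) = 540 and P(7, 16) = 616; 559 is not s-gonal.
s = 8: P(8, 13) = 481 and P(8, 14) = 560; 559 is not s-gonal.
s = 9: P(9, 13) = 559. ✓
s = 10: P(10, 12) = 540 and P(10, 13) = 637; 559 is not s-gonal.
s = 11: P(11, 11) = 506 and P(11, 12) = 606; 559 is not s-gonal.
Hits: s ∈ {9} → 1.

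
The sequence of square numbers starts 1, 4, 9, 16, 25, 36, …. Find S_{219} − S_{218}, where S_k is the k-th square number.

437

n² − (n−1)² = 2n − 1, so 219² − 218² = 2·219 − 1 = 437.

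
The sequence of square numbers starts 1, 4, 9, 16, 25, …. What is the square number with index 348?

121104

The 348th square number is n² with n = 348.
348² = 121104.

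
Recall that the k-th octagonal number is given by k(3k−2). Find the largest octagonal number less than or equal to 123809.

123221

Solve n(3n−2) ≤ 123809 for integer n.
n = 203 gives 123221 ≤ 123809, while n = 204 gives 124440 > 123809; so the answer is 123221.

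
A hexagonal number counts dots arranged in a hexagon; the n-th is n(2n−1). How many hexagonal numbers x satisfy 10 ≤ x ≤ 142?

6

The n-th hexagonal number is n(2n−1).
Smallest index with value ≥ 10: n = 3 (giving 15).
Largest index with value ≤ 142: n = 8 (giving 120).
Indices 3 through 8: 6 terms.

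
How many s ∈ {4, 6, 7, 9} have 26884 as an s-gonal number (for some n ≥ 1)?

s = 4: P(4, 163) = 26569 and P(4, 164) = 26896; 26884 is not s-gonal.
s = 6: P(6, 116) = 26796 and P(6, 117) = 27261; 26884 is not s-gonal.
s = 7: P(7, 104) = 26884. ✓
s = 9: P(9, 88) = 26884. ✓
Hits: s ∈ {7, 9} → 2.

2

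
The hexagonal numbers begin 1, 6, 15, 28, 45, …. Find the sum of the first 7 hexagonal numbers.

Σ i(2i−1) = 2Σi² − Σi over i = 1..7.
Σi = 28 and Σi² = 140.
2·140 − 1·28 = 252.

252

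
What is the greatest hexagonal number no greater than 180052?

179700

Solve n(2n−1) ≤ 180052 for integer n.
n = 300 gives 179700 ≤ 180052, while n = 301 gives 180901 > 180052; so the answer is 179700.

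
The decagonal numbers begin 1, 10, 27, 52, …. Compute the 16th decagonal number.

976

The 16th decagonal number is n(4n−3) with n = 16.
16·(4·16 − 3) = 16·61 = 976.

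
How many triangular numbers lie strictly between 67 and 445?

18

The n-th triangular number is n(n+1)/2.
Smallest index with value > 67: n = 12 (giving 78).
Largest index with value < 445: n = 29 (giving 435).
Indices 12 through 29: 18 terms.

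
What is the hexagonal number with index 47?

The 47th hexagonal number is n(2n−1) with n = 47.
47·(2·47 − 1) = 47·93 = 4371.

4371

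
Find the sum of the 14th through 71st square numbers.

121017

Σ_{i=14}^{71} i² = 121836 − 819 = 121017.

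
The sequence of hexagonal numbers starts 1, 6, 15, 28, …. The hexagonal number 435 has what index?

15

Set n(2n−1) = 435, giving 2n² − n − 435 = 0.
The discriminant is 1 + 8·435 = 3481, and √3481 = 59.
So n = (1 + 59) / 4 = 60/4 = 15.
Check: 15·(2·15 − 1) = 435. ✓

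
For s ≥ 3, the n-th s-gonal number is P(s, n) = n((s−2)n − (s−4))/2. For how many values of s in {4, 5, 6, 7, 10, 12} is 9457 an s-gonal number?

1

s = 4: P(4, 97) = 9409 and P(4, 98) = 9604; 9457 is not s-gonal.
s = 5: P(5, 79) = 9322 and P(5, 80) = 9560; 9457 is not s-gonal.
s = 6: P(6, 69) = 9453 and P(6, 70) = 9730; 9457 is not s-gonal.
s = 7: P(7, 61) = 9211 and P(7, 62) = 9517; 9457 is not s-gonal.
s = 10: P(10, 49) = 9457. ✓
s = 12: P(12, 43) = 9073 and P(12, 44) = 9504; 9457 is not s-gonal.
Hits: s ∈ {10} → 1.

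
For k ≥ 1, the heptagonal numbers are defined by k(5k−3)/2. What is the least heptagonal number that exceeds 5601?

5688

Solve n(5n−3)/2 > 5601 for integer n.
The largest n with value ≤ 5601 is 47 (since 5452 ≤ 5601 < 5688), so the first above is n = 48, value 5688.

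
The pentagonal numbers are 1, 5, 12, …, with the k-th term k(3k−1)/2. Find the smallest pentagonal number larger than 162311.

Solve n(3n−1)/2 > 162311 for integer n.
The largest n with value ≤ 162311 is 329 (since 162197 ≤ 162311 < 163185), so the first above is n = 330, value 163185.

163185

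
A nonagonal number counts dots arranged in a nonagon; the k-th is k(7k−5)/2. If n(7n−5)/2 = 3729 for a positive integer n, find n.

Set n(7n−5)/2 = 3729, giving 7n² − 5n − 7458 = 0.
So n = (5 + 457) / 14 = 462/14 = 33.

33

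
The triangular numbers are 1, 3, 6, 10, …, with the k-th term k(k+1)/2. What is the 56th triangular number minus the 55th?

56

Consecutive triangular numbers differ by n: T_{56} − T_{55} = 56.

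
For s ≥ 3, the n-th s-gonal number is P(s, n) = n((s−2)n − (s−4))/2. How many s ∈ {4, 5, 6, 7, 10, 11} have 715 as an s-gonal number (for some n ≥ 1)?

2

s = 4: P(4, 26) = 676 and P(4, 27) = 729; 715 is not s-gonal.
s = 5: P(5, 22) = 715. ✓
s = 6: P(6, 19) = 703 and P(6, 20) = 780; 715 is not s-gonal.
s = 7: P(7, 17) = 697 and P(7, 18) = 783; 715 is not s-gonal.
s = 10: P(10, 13) = 637 and P(10, 14) = 742; 715 is not s-gonal.
s = 11: P(11, 13) = 715. ✓
Hits: s ∈ {5, 11} → 2.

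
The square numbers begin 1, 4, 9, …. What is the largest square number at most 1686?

Solve n² ≤ 1686 for integer n.
n = 41 gives 1681 ≤ 1686, while n = 42 gives 1764 > 1686; so the answer is 1681.

1681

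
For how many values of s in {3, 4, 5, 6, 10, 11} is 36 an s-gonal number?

s = 3: P(3, 8) = 36. ✓
s = 4: P(4, 6) = 36. ✓
s = 5: P(5, 5) = 35 and P(5, 6) = 51; 36 is not s-gonal.
s = 6: P(6, 4) = 28 and P(6, 5) = 45; 36 is not s-gonal.
s = 10: P(10, 3) = 27 and P(10, 4) = 52; 36 is not s-gonal.
s = 11: P(11, 3) = 30 and P(11, 4) = 58; 36 is not s-gonal.
Hits: s ∈ {3, 4} → 2.

2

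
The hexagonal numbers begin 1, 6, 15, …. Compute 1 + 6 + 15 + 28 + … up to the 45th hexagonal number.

61755

Σ i(2i−1) = 2Σi² − Σi over i = 1..45.
Σi = 1035 and Σi² = 31395.
2·31395 − 1·1035 = 61755.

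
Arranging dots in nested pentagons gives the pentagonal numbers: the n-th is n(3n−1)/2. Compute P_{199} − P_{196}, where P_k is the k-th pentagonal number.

1776

199·(3·199 − 1)/2 = 59302 and 196·(3·196 − 1)/2 = 57526.
Difference: 59302 − 57526 = 1776.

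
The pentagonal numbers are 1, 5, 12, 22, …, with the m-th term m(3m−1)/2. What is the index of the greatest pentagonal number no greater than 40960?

165

Solve n(3n−1)/2 ≤ 40960 for integer n.
n = 165 gives 40755 ≤ 40960, while n = 166 gives 41251 > 40960; so the answer is index 165.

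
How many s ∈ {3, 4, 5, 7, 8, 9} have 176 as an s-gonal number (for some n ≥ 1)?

2

s = 3: P(3, 18) = 171 and P(3, 19) = 190; 176 is not s-gonal.
s = 4: P(4, 13) = 169 and P(4, 14) = 196; 176 is not s-gonal.
s = 5: P(5, 11) = 176. ✓
s = 7: P(7, 8) = 148 and P(7, 9) = 189; 176 is not s-gonal.
s = 8: P(8, 8) = 176. ✓
s = 9: P(9, 7) = 154 and P(9, 8) = 204; 176 is not s-gonal.
Hits: s ∈ {5, 8} → 2.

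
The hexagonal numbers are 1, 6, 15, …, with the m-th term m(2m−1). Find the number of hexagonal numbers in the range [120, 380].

7

The n-th hexagonal number is n(2n−1).
Smallest index with value ≥ 120: n = 8 (giving 120).
Largest index with value ≤ 380: n = 14 (giving 378).
Indices 8 through 14: 7 terms.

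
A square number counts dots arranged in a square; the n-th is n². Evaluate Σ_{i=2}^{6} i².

Σ_{i=2}^{6} i² = 91 − 1 = 90.

90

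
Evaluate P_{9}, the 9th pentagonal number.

117

The 9th pentagonal number is n(3n−1)/2 with n = 9.
9·(3·9 − 1)/2 = 9·26/2 = 9·13 = 117.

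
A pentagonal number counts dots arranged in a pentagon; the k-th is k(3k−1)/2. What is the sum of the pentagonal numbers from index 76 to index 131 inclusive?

Σ i(3i−1)/2 = (3Σi² − Σi) / 2 over i = 76..131.
Σi = 8646 − 2850 = 5796 and Σi² = 757966 − 143450 = 614516.
(3·614516 − 1·5796) / 2 = 1837752/2 = 918876.

918876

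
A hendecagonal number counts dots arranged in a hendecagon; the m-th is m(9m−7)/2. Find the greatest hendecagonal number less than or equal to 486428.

Solve n(9n−7)/2 ≤ 486428 for integer n.
n = 329 gives 485933 ≤ 486428, while n = 330 gives 488895 > 486428; so the answer is 485933.

485933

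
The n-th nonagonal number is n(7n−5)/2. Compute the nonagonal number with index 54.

The 54th nonagonal number is n(7n−5)/2 with n = 54.
54·(7·54 − 5)/2 = 54·373/2 = 10071.

10071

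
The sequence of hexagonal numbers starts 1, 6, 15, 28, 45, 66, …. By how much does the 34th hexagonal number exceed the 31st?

34·(2·34 − 1) = 2278 and 31·(2·31 − 1) = 1891.
Difference: 2278 − 1891 = 387.

387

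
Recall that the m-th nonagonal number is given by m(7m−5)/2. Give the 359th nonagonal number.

The 359th nonagonal number is n(7n−5)/2 with n = 359.
359·(7·359 − 5)/2 = 359·2508/2 = 359·1254 = 450186.

450186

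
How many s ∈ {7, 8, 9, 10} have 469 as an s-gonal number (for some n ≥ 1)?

s = 7: P(7, 14) = 469. ✓
s = 8: P(8, 12) = 408 and P(8, 13) = 481; 469 is not s-gonal.
s = 9: P(9, 11) = 396 and P(9, 12) = 474; 469 is not s-gonal.
s = 10: P(10, 11) = 451 and P(10, 12) = 540; 469 is not s-gonal.
Hits: s ∈ {7} → 1.

1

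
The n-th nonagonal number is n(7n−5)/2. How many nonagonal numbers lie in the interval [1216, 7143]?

The n-th nonagonal number is n(7n−5)/2.
Smallest index with value ≥ 1216: n = 19 (giving 1216).
Largest index with value ≤ 7143: n = 45 (giving 6975).
Indices 19 through 45: 27 terms.

27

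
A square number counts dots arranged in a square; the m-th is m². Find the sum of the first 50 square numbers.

42925

Σ_{i=1}^{50} i² = 50·51·101/6 = 42925.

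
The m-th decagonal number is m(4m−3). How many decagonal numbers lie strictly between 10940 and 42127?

The n-th decagonal number is n(4n−3).
Smallest index with value > 10940: n = 53 (giving 11077).
Largest index with value < 42127: n = 102 (giving 41310).
Indices 53 through 102: 50 terms.

50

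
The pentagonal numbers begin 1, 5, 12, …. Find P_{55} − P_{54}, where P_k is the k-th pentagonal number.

Consecutive pentagonal numbers differ by 3n − 2: here 3·55 − 2 = 163.

163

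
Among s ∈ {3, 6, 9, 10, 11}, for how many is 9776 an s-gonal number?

s = 3: P(3, 139) = 9730 and P(3, 140) = 9870; 9776 is not s-gonal.
s = 6: P(6, 70) = 9730 and P(6, 71) = 10011; 9776 is not s-gonal.
s = 9: P(9, 53) = 9699 and P(9, 54) = 10071; 9776 is not s-gonal.
s = 10: P(10, 49) = 9457 and P(10, 50) = 9850; 9776 is not s-gonal.
s = 11: P(11, 47) = 9776. ✓
Hits: s ∈ {11} → 1.

1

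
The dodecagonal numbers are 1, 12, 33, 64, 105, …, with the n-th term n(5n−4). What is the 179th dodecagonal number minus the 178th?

1781

Consecutive dodecagonal numbers differ by 10n − 9: here 10·179 − 9 = 1781.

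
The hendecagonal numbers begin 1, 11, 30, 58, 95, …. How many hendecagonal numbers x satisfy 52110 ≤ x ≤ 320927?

The n-th hendecagonal number is n(9n−7)/2.
Smallest index with value ≥ 52110: n = 108 (giving 52110).
Largest index with value ≤ 320927: n = 267 (giving 319866).
Indices 108 through 267: 160 terms.

160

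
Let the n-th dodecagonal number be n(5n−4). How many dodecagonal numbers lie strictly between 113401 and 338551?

109

The n-th dodecagonal number is n(5n−4).
Smallest index with value > 113401: n = 152 (giving 114912).
Largest index with value < 338551: n = 260 (giving 336960).
Indices 152 through 260: 109 terms.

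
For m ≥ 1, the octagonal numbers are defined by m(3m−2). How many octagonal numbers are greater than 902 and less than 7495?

33

The n-th octagonal number is n(3n−2).
Smallest index with value > 902: n = 18 (giving 936).
Largest index with value < 7495: n = 50 (giving 7400).
Indices 18 through 50: 33 terms.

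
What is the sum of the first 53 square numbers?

Σ_{i=1}^{53} i² = 53·54·107/6 = 51039.

51039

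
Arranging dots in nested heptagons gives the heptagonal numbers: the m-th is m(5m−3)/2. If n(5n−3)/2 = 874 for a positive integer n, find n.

19

Set n(5n−3)/2 = 874, giving 5n² − 3n − 1748 = 0.
The discriminant is 9 + 40·874 = 34969, and √34969 = 187.
So n = (3 + 187) / 10 = 190/10 = 19.
Check: 19·(5·19 − 3)/2 = 874. ✓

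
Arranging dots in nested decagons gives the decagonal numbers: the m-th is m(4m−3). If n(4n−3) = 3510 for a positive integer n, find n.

30

Set n(4n−3) = 3510, giving 4n² − 3n − 3510 = 0.
So n = (3 + 237) / 8 = 240/8 = 30.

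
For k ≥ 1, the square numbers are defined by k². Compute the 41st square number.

1681

The 41st square number is n² with n = 41.
41² = 1681.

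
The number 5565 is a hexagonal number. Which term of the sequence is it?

Set n(2n−1) = 5565, giving 2n² − n − 5565 = 0.
So n = (1 + 211) / 4 = 212/4 = 53.

53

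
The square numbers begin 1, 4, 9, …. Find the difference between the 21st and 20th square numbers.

n² − (n−1)² = 2n − 1, so 21² − 20² = 2·21 − 1 = 41.

41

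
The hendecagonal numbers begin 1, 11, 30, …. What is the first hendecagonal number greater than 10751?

Solve n(9n−7)/2 > 10751 for integer n.
The largest n with value ≤ 10751 is 49 (since 10633 ≤ 10751 < 11075), so the first above is n = 50, value 11075.

11075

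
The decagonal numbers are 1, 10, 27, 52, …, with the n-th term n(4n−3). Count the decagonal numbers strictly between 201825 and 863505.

The n-th decagonal number is n(4n−3).
Smallest index with value > 201825: n = 226 (giving 203626).
Largest index with value < 863505: n = 464 (giving 859792).
Indices 226 through 464: 239 terms.

239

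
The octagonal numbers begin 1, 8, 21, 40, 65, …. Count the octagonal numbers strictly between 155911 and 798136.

288

The n-th octagonal number is n(3n−2).
Smallest index with value > 155911: n = 229 (giving 156865).
Largest index with value < 798136: n = 516 (giving 797736).
Indices 229 through 516: 288 terms.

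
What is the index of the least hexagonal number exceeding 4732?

49

Solve n(2n−1) > 4732 for integer n.
The largest n with value ≤ 4732 is 48 (since 4560 ≤ 4732 < 4753), so the first above is n = 49, value 4753.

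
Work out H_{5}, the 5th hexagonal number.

45

The 5th hexagonal number is n(2n−1) with n = 5.
5·(2·5 − 1) = 5·9 = 45.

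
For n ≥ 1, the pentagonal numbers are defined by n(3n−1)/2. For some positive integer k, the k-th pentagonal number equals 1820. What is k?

35

Set n(3n−1)/2 = 1820, giving 3n² − n − 3640 = 0.
The discriminant is 1 + 24·1820 = 43681, and √43681 = 209.
So n = (1 + 209) / 6 = 210/6 = 35.
Check: 35·(3·35 − 1)/2 = 1820. ✓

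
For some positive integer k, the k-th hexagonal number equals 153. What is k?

Set n(2n−1) = 153, giving 2n² − n − 153 = 0.
So n = (1 + 35) / 4 = 36/4 = 9.

9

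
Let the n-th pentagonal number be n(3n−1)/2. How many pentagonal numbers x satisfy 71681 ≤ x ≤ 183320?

The n-th pentagonal number is n(3n−1)/2.
Smallest index with value ≥ 71681: n = 219 (giving 71832).
Largest index with value ≤ 183320: n = 349 (giving 182527).
Indices 219 through 349: 131 terms.

131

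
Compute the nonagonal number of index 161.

161·(7·161 − 5)/2 = 161·1122/2 = 161·561 = 90321.

90321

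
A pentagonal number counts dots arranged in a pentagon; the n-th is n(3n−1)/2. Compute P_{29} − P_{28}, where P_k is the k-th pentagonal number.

85

Consecutive pentagonal numbers differ by 3n − 2: here 3·29 − 2 = 85.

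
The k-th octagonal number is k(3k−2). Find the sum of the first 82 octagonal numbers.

Σ i(3i−2) = 3Σi² − 2Σi over i = 1..82.
Σi = 3403 and Σi² = 187165.
3·187165 − 2·3403 = 554689.

554689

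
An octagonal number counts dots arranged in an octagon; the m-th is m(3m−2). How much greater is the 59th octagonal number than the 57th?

59·(3·59 − 2) = 10325 and 57·(3·57 − 2) = 9633.
Difference: 10325 − 9633 = 692.

692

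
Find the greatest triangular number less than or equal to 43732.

43660

Solve n(n+1)/2 ≤ 43732 for integer n.
n = 295 gives 43660 ≤ 43732, while n = 296 gives 43956 > 43732; so the answer is 43660.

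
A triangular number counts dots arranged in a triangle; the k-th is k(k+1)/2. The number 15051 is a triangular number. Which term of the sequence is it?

173

Set n(n+1)/2 = 15051, giving n² + n − 30102 = 0.
The discriminant is 1 + 8·15051 = 120409, and √120409 = 347.
So n = (-1 + 347) / 2 = 346/2 = 173.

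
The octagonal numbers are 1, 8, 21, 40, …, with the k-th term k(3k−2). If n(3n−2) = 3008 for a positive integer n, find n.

32

Set n(3n−2) = 3008, giving 3n² − 2n − 3008 = 0.
The discriminant is 4 + 12·3008 = 36100, and √36100 = 190.
So n = (2 + 190) / 6 = 192/6 = 32.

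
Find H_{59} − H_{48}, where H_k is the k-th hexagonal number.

2343

59·(2·59 − 1) = 6903 and 48·(2·48 − 1) = 4560.
Difference: 6903 − 4560 = 2343.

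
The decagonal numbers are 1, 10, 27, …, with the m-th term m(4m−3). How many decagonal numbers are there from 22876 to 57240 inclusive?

The n-th decagonal number is n(4n−3).
Smallest index with value ≥ 22876: n = 76 (giving 22876).
Largest index with value ≤ 57240: n = 120 (giving 57240).
Indices 76 through 120: 45 terms.

45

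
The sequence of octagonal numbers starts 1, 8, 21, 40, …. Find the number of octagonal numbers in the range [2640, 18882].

The n-th octagonal number is n(3n−2).
Smallest index with value ≥ 2640: n = 30 (giving 2640).
Largest index with value ≤ 18882: n = 79 (giving 18565).
Indices 30 through 79: 50 terms.

50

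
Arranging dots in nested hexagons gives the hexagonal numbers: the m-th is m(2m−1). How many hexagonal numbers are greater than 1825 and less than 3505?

The n-th hexagonal number is n(2n−1).
Smallest index with value > 1825: n = 31 (giving 1891).
Largest index with value < 3505: n = 42 (giving 3486).
Indices 31 through 42: 12 terms.

12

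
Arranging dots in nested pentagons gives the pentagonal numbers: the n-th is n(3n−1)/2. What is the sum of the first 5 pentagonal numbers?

75

Σ i(3i−1)/2 = (3Σi² − Σi) / 2 over i = 1..5.
Σi = 15 and Σi² = 55.
(3·55 − 1·15) / 2 = 150/2 = 75.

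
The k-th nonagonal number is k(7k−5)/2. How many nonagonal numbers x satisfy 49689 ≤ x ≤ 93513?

44

The n-th nonagonal number is n(7n−5)/2.
Smallest index with value ≥ 49689: n = 120 (giving 50100).
Largest index with value ≤ 93513: n = 163 (giving 92584).
Indices 120 through 163: 44 terms.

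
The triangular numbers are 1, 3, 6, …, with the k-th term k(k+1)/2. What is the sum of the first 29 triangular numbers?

Σ i(i+1)/2 = (Σi² + Σi) / 2 over i = 1..29.
Σi = 435 and Σi² = 8555.
(1·8555 + 1·435) / 2 = 8990/2 = 4495.

4495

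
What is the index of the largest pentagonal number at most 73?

7

Solve n(3n−1)/2 ≤ 73 for integer n.
n = 7 gives 70 ≤ 73, while n = 8 gives 92 > 73; so the answer is index 7.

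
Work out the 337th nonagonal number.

396649

337·(7·337 − 5)/2 = 337·2354/2 = 337·1177 = 396649.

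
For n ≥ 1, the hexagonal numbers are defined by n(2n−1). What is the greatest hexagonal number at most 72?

66

Solve n(2n−1) ≤ 72 for integer n.
n = 6 gives 66 ≤ 72, while n = 7 gives 91 > 72; so the answer is 66.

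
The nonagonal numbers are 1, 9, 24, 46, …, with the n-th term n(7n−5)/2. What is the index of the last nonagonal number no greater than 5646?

40

Solve n(7n−5)/2 ≤ 5646 for integer n.
n = 40 gives 5500 ≤ 5646, while n = 41 gives 5781 > 5646; so the answer is index 40.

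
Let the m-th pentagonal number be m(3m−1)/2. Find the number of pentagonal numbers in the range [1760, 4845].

The n-th pentagonal number is n(3n−1)/2.
Smallest index with value ≥ 1760: n = 35 (giving 1820).
Largest index with value ≤ 4845: n = 57 (giving 4845).
Indices 35 through 57: 23 terms.

23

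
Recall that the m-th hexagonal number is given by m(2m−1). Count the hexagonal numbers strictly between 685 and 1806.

The n-th hexagonal number is n(2n−1).
Smallest index with value > 685: n = 19 (giving 703).
Largest index with value < 1806: n = 30 (giving 1770).
Indices 19 through 30: 12 terms.

12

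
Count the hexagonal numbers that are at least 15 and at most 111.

5

The n-th hexagonal number is n(2n−1).
Smallest index with value ≥ 15: n = 3 (giving 15).
Largest index with value ≤ 111: n = 7 (giving 91).
Indices 3 through 7: 5 terms.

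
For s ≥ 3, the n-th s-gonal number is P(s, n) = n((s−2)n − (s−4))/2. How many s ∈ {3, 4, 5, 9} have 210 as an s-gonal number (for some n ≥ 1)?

2

s = 3: P(3, 20) = 210. ✓
s = 4: P(4, 14) = 196 and P(4, 15) = 225; 210 is not s-gonal.
s = 5: P(5, 12) = 210. ✓
s = 9: P(9, 8) = 204 and P(9, 9) = 261; 210 is not s-gonal.
Hits: s ∈ {3, 5} → 2.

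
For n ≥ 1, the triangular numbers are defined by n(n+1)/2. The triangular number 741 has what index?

38

Set n(n+1)/2 = 741, giving n² + n − 1482 = 0.
So n = (-1 + 77) / 2 = 76/2 = 38.
Check: 38·39/2 = 741. ✓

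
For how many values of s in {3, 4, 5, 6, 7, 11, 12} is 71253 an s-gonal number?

2

s = 3: P(3, 377) = 71253. ✓
s = 4: P(4, 266) = 70756 and P(4, 267) = 71289; 71253 is not s-gonal.
s = 5: P(5, 218) = 71177 and P(5, 219) = 71832; 71253 is not s-gonal.
s = 6: P(6, 189) = 71253. ✓
s = 7: P(7, 169) = 71149 and P(7, 170) = 71995; 71253 is not s-gonal.
s = 11: P(11, 126) = 71001 and P(11, 127) = 72136; 71253 is not s-gonal.
s = 12: P(12, 119) = 70329 and P(12, 120) = 71520; 71253 is not s-gonal.
Hits: s ∈ {3, 6} → 2.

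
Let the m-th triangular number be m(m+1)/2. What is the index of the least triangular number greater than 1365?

Solve n(n+1)/2 > 1365 for integer n.
The largest n with value ≤ 1365 is 51 (since 1326 ≤ 1365 < 1378), so the first above is n = 52, value 1378.

52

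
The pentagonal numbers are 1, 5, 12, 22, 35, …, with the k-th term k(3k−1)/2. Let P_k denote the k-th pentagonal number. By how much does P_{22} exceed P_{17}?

22·(3·22 − 1)/2 = 715 and 17·(3·17 − 1)/2 = 425.
Difference: 715 − 425 = 290.

290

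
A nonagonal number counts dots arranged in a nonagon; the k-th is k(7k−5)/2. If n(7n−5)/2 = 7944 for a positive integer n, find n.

Set n(7n−5)/2 = 7944, giving 7n² − 5n − 15888 = 0.
So n = (5 + 667) / 14 = 672/14 = 48.

48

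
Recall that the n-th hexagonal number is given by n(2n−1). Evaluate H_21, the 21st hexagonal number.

861

21·(2·21 − 1) = 21·41 = 861.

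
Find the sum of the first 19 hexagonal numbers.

Σ i(2i−1) = 2Σi² − Σi over i = 1..19.
Σi = 190 and Σi² = 2470.
2·2470 − 1·190 = 4750.

4750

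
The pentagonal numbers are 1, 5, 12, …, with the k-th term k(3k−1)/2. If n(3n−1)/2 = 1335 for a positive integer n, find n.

30

Set n(3n−1)/2 = 1335, giving 3n² − n − 2670 = 0.
The discriminant is 1 + 24·1335 = 32041, and √32041 = 179.
So n = (1 + 179) / 6 = 180/6 = 30.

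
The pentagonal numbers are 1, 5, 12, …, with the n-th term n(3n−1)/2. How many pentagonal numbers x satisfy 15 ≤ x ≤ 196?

The n-th pentagonal number is n(3n−1)/2.
Smallest index with value ≥ 15: n = 4 (giving 22).
Largest index with value ≤ 196: n = 11 (giving 176).
Indices 4 through 11: 8 terms.

8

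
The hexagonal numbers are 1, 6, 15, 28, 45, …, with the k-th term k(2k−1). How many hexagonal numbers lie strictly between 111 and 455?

The n-th hexagonal number is n(2n−1).
Smallest index with value > 111: n = 8 (giving 120).
Largest index with value < 455: n = 15 (giving 435).
Indices 8 through 15: 8 terms.

8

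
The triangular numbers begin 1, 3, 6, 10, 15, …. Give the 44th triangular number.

990

The 44th triangular number is n(n+1)/2 with n = 44.
44·45/2 = 1980/2 = 990.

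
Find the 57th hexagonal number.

6441

The 57th hexagonal number is n(2n−1) with n = 57.
57·(2·57 − 1) = 57·113 = 6441.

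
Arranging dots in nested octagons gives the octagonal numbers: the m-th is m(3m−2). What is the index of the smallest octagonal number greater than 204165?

262

Solve n(3n−2) > 204165 for integer n.
The largest n with value ≤ 204165 is 261 (since 203841 ≤ 204165 < 205408), so the first above is n = 262, value 205408.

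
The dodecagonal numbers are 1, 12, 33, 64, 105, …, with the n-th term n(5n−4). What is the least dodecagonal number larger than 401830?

Solve n(5n−4) > 401830 for integer n.
The largest n with value ≤ 401830 is 283 (since 399313 ≤ 401830 < 402144), so the first above is n = 284, value 402144.

402144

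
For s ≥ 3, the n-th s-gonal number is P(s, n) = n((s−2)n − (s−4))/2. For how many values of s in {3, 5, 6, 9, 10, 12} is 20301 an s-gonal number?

s = 3: P(3, 201) = 20301. ✓
s = 5: P(5, 116) = 20126 and P(5, 117) = 20475; 20301 is not s-gonal.
s = 6: P(6, 101) = 20301. ✓
s = 9: P(9, 76) = 20026 and P(9, 77) = 20559; 20301 is not s-gonal.
s = 10: P(10, 71) = 19951 and P(10, 72) = 20520; 20301 is not s-gonal.
s = 12: P(12, 64) = 20224 and P(12, 65) = 20865; 20301 is not s-gonal.
Hits: s ∈ {3, 6} → 2.

2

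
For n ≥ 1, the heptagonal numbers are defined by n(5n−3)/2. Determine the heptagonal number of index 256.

The 256th heptagonal number is n(5n−3)/2 with n = 256.
256·(5·256 − 3)/2 = 256·1277/2 = 163456.

163456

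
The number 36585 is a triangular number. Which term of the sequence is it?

Set n(n+1)/2 = 36585, giving n² + n − 73170 = 0.
The discriminant is 1 + 8·36585 = 292681, and √292681 = 541.
So n = (-1 + 541) / 2 = 540/2 = 270.

270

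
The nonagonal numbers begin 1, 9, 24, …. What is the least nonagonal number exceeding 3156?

Solve n(7n−5)/2 > 3156 for integer n.
The largest n with value ≤ 3156 is 30 (since 3075 ≤ 3156 < 3286), so the first above is n = 31, value 3286.

3286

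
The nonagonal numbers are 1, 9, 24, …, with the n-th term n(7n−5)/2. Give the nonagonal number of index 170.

The 170th nonagonal number is n(7n−5)/2 with n = 170.
170·(7·170 − 5)/2 = 170·1185/2 = 100725.

100725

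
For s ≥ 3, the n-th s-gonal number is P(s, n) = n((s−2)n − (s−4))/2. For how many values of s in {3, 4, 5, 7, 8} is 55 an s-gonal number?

2

s = 3: P(3, 10) = 55. ✓
s = 4: P(4, 7) = 49 and P(4, 8) = 64; 55 is not s-gonal.
s = 5: P(5, 6) = 51 and P(5, 7) = 70; 55 is not s-gonal.
s = 7: P(7, 5) = 55. ✓
s = 8: P(8, 4) = 40 and P(8, 5) = 65; 55 is not s-gonal.
Hits: s ∈ {3, 7} → 2.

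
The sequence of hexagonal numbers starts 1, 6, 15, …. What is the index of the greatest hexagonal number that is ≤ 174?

9

Solve n(2n−1) ≤ 174 for integer n.
n = 9 gives 153 ≤ 174, while n = 10 gives 190 > 174; so the answer is index 9.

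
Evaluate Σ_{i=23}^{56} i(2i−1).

111299

Σ i(2i−1) = 2Σi² − Σi over i = 23..56.
Σi = 1596 − 253 = 1343 and Σi² = 60116 − 3795 = 56321.
2·56321 − 1·1343 = 111299.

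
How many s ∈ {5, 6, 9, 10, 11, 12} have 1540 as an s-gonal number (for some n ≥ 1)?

2

s = 5: P(5, 32) = 1520 and P(5, 33) = 1617; 1540 is not s-gonal.
s = 6: P(6, 28) = 1540. ✓
s = 9: P(9, 21) = 1491 and P(9, 22) = 1639; 1540 is not s-gonal.
s = 10: P(10, 20) = 1540. ✓
s = 11: P(11, 18) = 1395 and P(11, 19) = 1558; 1540 is not s-gonal.
s = 12: P(12, 17) = 1377 and P(12, 18) = 1548; 1540 is not s-gonal.
Hits: s ∈ {6, 10} → 2.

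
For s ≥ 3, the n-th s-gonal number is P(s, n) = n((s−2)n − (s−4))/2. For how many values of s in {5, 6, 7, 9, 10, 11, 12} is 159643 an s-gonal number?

s = 5: P(5, 326) = 159251 and P(5, 327) = 160230; 159643 is not s-gonal.
s = 6: P(6, 282) = 158766 and P(6, 283) = 159895; 159643 is not s-gonal.
s = 7: P(7, 253) = 159643. ✓
s = 9: P(9, 213) = 158259 and P(9, 214) = 159751; 159643 is not s-gonal.
s = 10: P(10, 200) = 159400 and P(10, 201) = 161001; 159643 is not s-gonal.
s = 11: P(11, 188) = 158390 and P(11, 189) = 160083; 159643 is not s-gonal.
s = 12: P(12, 179) = 159489 and P(12, 180) = 161280; 159643 is not s-gonal.
Hits: s ∈ {7} → 1.

1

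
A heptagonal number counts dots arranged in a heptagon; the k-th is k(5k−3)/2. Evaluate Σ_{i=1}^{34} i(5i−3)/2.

Σ i(5i−3)/2 = (5Σi² − 3Σi) / 2 over i = 1..34.
Σi = 595 and Σi² = 13685.
(5·13685 − 3·595) / 2 = 66640/2 = 33320.

33320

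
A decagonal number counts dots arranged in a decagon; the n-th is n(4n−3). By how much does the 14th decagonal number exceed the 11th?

14·(4·14 − 3) = 742 and 11·(4·11 − 3) = 451.
Difference: 742 − 451 = 291.

291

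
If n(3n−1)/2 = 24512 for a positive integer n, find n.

128

Set n(3n−1)/2 = 24512, giving 3n² − n − 49024 = 0.
The discriminant is 1 + 24·24512 = 588289, and √588289 = 767.
So n = (1 + 767) / 6 = 768/6 = 128.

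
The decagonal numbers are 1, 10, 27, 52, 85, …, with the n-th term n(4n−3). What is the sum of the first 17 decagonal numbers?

Σ i(4i−3) = 4Σi² − 3Σi over i = 1..17.
Σi = 153 and Σi² = 1785.
4·1785 − 3·153 = 6681.

6681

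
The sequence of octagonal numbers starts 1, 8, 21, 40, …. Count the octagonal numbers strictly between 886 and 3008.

The n-th octagonal number is n(3n−2).
Smallest index with value > 886: n = 18 (giving 936).
Largest index with value < 3008: n = 31 (giving 2821).
Indices 18 through 31: 14 terms.

14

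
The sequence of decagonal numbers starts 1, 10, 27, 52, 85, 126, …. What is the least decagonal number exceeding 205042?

Solve n(4n−3) > 205042 for integer n.
The largest n with value ≤ 205042 is 226 (since 203626 ≤ 205042 < 205435), so the first above is n = 227, value 205435.

205435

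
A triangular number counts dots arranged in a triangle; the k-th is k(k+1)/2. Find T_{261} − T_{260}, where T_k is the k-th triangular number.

261

Consecutive triangular numbers differ by n: T_{261} − T_{260} = 261.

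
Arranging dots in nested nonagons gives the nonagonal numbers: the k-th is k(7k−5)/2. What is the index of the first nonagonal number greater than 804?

16

Solve n(7n−5)/2 > 804 for integer n.
The largest n with value ≤ 804 is 15 (since 750 ≤ 804 < 856), so the first above is n = 16, value 856.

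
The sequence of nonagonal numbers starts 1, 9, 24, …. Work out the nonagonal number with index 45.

6975

The 45th nonagonal number is n(7n−5)/2 with n = 45.
45·(7·45 − 5)/2 = 45·310/2 = 45·155 = 6975.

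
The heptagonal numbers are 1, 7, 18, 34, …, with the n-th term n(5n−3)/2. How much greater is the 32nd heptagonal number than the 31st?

156

Consecutive heptagonal numbers differ by 5n − 4: here 5·32 − 4 = 156.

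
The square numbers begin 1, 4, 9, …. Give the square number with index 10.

The 10th square number is n² with n = 10.
10² = 100.

100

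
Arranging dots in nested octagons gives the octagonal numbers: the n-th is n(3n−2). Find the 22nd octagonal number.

The 22nd octagonal number is n(3n−2) with n = 22.
22·(3·22 − 2) = 22·64 = 1408.

1408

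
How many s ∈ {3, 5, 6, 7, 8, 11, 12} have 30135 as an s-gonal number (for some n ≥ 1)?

2

s = 3: P(3, 245) = 30135. ✓
s = 5: P(5, 141) = 29751 and P(5, 142) = 30175; 30135 is not s-gonal.
s = 6: P(6, 123) = 30135. ✓
s = 7: P(7, 110) = 30085 and P(7, 111) = 30636; 30135 is not s-gonal.
s = 8: P(8, 100) = 29800 and P(8, 101) = 30401; 30135 is not s-gonal.
s = 11: P(11, 82) = 29971 and P(11, 83) = 30710; 30135 is not s-gonal.
s = 12: P(12, 78) = 30108 and P(12, 79) = 30889; 30135 is not s-gonal.
Hits: s ∈ {3, 6} → 2.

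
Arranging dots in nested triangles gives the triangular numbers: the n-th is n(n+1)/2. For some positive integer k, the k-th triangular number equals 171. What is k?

Set n(n+1)/2 = 171, giving n² + n − 342 = 0.
The discriminant is 1 + 8·171 = 1369, and √1369 = 37.
So n = (-1 + 37) / 2 = 36/2 = 18.
Check: 18·19/2 = 171. ✓

18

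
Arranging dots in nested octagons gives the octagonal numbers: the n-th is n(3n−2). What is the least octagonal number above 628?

Solve n(3n−2) > 628 for integer n.
The largest n with value ≤ 628 is 14 (since 560 ≤ 628 < 645), so the first above is n = 15, value 645.

645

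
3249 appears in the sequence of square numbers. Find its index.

We need n² = 3249, so n = √3249 = 57.

57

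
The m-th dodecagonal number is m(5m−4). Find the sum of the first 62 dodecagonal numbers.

399063

Σ i(5i−4) = 5Σi² − 4Σi over i = 1..62.
Σi = 1953 and Σi² = 81375.
5·81375 − 4·1953 = 399063.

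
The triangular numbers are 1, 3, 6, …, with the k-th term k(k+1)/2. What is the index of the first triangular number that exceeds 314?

25

Solve n(n+1)/2 > 314 for integer n.
The largest n with value ≤ 314 is 24 (since 300 ≤ 314 < 325), so the first above is n = 25, value 325.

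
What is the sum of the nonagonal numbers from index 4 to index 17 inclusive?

Σ i(7i−5)/2 = (7Σi² − 5Σi) / 2 over i = 4..17.
Σi = 153 − 6 = 147 and Σi² = 1785 − 14 = 1771.
(7·1771 − 5·147) / 2 = 11662/2 = 5831.

5831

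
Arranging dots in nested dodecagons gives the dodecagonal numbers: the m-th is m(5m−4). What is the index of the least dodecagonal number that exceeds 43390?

94

Solve n(5n−4) > 43390 for integer n.
The largest n with value ≤ 43390 is 93 (since 42873 ≤ 43390 < 43804), so the first above is n = 94, value 43804.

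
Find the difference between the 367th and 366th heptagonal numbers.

1831

Consecutive heptagonal numbers differ by 5n − 4: here 5·367 − 4 = 1831.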